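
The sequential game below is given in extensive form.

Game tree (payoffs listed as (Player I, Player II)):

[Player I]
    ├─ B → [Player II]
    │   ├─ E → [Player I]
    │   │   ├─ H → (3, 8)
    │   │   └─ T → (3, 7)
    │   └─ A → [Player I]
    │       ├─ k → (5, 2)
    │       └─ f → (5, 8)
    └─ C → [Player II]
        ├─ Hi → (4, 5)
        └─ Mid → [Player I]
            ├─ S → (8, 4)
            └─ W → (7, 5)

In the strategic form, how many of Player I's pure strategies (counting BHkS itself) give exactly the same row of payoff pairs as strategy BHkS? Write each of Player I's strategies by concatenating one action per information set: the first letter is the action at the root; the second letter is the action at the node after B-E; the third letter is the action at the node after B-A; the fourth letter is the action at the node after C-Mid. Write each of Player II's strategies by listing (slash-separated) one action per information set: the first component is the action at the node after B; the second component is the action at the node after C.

Row for BHkS (columns E/Hi, E/Mid, A/Hi, A/Mid): (3,8) (3,8) (5,2) (5,2).
Under BHkS, Player I's choice at the node after C-Mid can never be reached regardless of what Player II does, so varying those choices leaves every outcome unchanged.
Holding the reachable choices fixed and varying the unreachable one freely already gives 2 equivalent strategies.
No other strategy reproduces this row, so those 2 are the full class: BHkS, BHkW.

2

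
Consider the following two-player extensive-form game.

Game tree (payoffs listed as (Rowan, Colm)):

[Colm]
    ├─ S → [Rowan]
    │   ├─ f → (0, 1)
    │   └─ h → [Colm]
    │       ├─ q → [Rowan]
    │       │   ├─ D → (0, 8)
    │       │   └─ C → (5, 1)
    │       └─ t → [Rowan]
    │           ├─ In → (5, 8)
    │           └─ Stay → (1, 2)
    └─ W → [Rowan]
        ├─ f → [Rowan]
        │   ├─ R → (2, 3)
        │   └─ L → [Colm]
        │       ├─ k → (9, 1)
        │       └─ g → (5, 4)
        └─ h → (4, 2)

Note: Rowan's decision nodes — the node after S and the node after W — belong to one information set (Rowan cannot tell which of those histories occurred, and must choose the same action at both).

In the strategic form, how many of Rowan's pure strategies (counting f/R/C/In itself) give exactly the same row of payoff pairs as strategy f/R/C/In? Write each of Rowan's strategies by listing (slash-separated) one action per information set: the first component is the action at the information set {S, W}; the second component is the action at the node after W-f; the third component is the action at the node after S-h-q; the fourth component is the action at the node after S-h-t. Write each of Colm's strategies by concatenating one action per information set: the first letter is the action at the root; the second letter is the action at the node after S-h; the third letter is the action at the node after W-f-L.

4

Row for f/R/C/In (columns Sqk, Sqg, Stk, Stg, Wqk, Wqg, Wtk, Wtg): (0,1) (0,1) (0,1) (0,1) (2,3) (2,3) (2,3) (2,3).
Under f/R/C/In, Rowan's choice at the node after S-h-q and at the node after S-h-t can never be reached regardless of what Colm does, so varying those choices leaves every outcome unchanged.
Holding the reachable choices fixed and varying the unreachable ones freely already gives 2 × 2 = 4 equivalent strategies.
No other strategy reproduces this row, so those 4 are the full class: f/R/D/In, f/R/D/Stay, f/R/C/In, f/R/C/Stay.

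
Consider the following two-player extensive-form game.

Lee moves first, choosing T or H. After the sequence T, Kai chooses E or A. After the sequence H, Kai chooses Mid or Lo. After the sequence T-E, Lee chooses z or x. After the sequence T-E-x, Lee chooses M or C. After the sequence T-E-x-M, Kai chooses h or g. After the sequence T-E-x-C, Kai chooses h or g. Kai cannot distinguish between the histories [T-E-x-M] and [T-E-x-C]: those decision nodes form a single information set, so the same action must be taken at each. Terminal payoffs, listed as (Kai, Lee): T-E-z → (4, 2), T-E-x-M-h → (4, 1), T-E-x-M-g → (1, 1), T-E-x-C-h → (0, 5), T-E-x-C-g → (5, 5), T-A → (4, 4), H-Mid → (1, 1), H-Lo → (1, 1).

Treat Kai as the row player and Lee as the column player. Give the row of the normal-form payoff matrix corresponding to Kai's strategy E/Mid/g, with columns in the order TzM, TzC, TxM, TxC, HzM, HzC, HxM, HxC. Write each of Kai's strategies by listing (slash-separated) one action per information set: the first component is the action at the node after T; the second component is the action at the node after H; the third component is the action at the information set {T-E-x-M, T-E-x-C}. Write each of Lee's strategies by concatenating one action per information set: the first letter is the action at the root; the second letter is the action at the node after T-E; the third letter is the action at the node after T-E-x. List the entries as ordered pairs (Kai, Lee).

vs TzM: Lee plays T → Kai plays E at [T] → Lee plays z at [T-E] → (4, 2)
vs TzC: Lee plays T → Kai plays E at [T] → Lee plays z at [T-E] → (4, 2)
vs TxM: Lee plays T → Kai plays E at [T] → Lee plays x at [T-E] → Lee plays M at [T-E-x] → Kai plays g at [T-E-x-M] → (1, 1)
vs TxC: Lee plays T → Kai plays E at [T] → Lee plays x at [T-E] → Lee plays C at [T-E-x] → Kai plays g at [T-E-x-C] → (5, 5)
vs HzM: Lee plays H → Kai plays Mid at [H] → (1, 1)
vs HzC: Lee plays H → Kai plays Mid at [H] → (1, 1)
vs HxM: Lee plays H → Kai plays Mid at [H] → (1, 1)
vs HxC: Lee plays H → Kai plays Mid at [H] → (1, 1)

(4,2) (4,2) (1,1) (5,5) (1,1) (1,1) (1,1) (1,1)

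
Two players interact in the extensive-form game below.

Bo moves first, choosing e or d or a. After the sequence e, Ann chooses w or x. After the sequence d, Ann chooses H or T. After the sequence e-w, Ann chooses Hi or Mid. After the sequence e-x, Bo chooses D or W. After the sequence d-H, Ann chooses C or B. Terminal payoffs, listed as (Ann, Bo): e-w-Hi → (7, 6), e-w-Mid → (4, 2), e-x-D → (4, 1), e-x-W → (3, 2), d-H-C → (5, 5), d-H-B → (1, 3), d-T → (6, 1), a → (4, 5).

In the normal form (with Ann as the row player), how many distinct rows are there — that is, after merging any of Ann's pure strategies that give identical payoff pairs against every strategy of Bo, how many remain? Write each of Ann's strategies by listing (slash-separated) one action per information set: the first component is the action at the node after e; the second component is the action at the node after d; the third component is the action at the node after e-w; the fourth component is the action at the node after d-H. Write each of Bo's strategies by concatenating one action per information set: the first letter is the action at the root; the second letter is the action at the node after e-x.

9

Ann has 16 pure strategies: w/H/Hi/C, w/H/Hi/B, w/H/Mid/C, w/H/Mid/B, w/T/Hi/C, w/T/Hi/B, w/T/Mid/C, w/T/Mid/B, x/H/Hi/C, x/H/Hi/B, x/H/Mid/C, x/H/Mid/B, x/T/Hi/C, x/T/Hi/B, x/T/Mid/C, x/T/Mid/B. Columns: eD, eW, dD, dW, aD, aW.
{w/H/Hi/C} → row (7,6) (7,6) (5,5) (5,5) (4,5) (4,5)
{w/H/Hi/B} → row (7,6) (7,6) (1,3) (1,3) (4,5) (4,5)
{w/H/Mid/C} → row (4,2) (4,2) (5,5) (5,5) (4,5) (4,5)
{w/H/Mid/B} → row (4,2) (4,2) (1,3) (1,3) (4,5) (4,5)
{w/T/Hi/C, w/T/Hi/B} → row (7,6) (7,6) (6,1) (6,1) (4,5) (4,5)
{w/T/Mid/C, w/T/Mid/B} → row (4,2) (4,2) (6,1) (6,1) (4,5) (4,5)
{x/H/Hi/C, x/H/Mid/C} → row (4,1) (3,2) (5,5) (5,5) (4,5) (4,5)
{x/H/Hi/B, x/H/Mid/B} → row (4,1) (3,2) (1,3) (1,3) (4,5) (4,5)
{x/T/Hi/C, x/T/Hi/B, x/T/Mid/C, x/T/Mid/B} → row (4,1) (3,2) (6,1) (6,1) (4,5) (4,5)
That's 9 distinct rows out of 16 strategies.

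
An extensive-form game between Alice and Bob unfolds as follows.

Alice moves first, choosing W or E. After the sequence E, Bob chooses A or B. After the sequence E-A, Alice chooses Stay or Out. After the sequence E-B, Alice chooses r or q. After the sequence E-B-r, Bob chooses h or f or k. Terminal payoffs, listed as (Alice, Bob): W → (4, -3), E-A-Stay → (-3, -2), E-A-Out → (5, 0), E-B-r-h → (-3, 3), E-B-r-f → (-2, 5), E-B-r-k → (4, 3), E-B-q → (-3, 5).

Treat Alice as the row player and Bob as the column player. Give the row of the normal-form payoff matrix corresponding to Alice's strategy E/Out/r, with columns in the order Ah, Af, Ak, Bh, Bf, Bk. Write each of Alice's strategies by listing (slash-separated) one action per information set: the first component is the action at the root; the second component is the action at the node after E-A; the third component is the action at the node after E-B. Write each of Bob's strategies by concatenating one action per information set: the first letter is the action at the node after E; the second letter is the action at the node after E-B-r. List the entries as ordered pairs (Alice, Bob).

(5,0) (5,0) (5,0) (-3,3) (-2,5) (4,3)

vs Ah: Alice plays E → Bob plays A at [E] → Alice plays Out at [E-A] → (5, 0)
vs Af: Alice plays E → Bob plays A at [E] → Alice plays Out at [E-A] → (5, 0)
vs Ak: Alice plays E → Bob plays A at [E] → Alice plays Out at [E-A] → (5, 0)
vs Bh: Alice plays E → Bob plays B at [E] → Alice plays r at [E-B] → Bob plays h at [E-B-r] → (-3, 3)
vs Bf: Alice plays E → Bob plays B at [E] → Alice plays r at [E-B] → Bob plays f at [E-B-r] → (-2, 5)
vs Bk: Alice plays E → Bob plays B at [E] → Alice plays r at [E-B] → Bob plays k at [E-B-r] → (4, 3)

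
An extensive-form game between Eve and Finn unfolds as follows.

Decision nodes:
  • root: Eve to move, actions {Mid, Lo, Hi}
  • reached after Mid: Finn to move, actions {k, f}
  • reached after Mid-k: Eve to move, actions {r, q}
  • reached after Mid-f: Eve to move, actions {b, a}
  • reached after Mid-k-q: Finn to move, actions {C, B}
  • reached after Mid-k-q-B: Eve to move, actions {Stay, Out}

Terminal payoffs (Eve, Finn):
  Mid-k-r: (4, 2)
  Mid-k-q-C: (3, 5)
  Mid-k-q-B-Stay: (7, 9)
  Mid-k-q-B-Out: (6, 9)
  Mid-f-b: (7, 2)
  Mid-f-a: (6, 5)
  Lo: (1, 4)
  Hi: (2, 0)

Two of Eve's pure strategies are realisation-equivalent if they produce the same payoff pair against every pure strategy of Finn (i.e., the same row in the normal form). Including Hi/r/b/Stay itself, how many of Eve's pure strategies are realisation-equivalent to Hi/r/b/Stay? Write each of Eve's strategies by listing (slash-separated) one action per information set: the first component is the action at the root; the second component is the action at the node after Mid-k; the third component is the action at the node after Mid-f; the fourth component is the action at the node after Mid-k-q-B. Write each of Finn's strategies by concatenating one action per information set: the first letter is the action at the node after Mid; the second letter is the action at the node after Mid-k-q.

Row for Hi/r/b/Stay (columns kC, kB, fC, fB): (2,0) (2,0) (2,0) (2,0).
Under Hi/r/b/Stay, Eve's choice at the node after Mid-k and at the node after Mid-f and at the node after Mid-k-q-B can never be reached regardless of what Finn does, so varying those choices leaves every outcome unchanged.
Holding the reachable choices fixed and varying the unreachable ones freely already gives 2 × 2 × 2 = 8 equivalent strategies.
No other strategy reproduces this row, so those 8 are the full class: Hi/r/b/Stay, Hi/r/b/Out, Hi/r/a/Stay, Hi/r/a/Out, Hi/q/b/Stay, Hi/q/b/Out, Hi/q/a/Stay, Hi/q/a/Out.

8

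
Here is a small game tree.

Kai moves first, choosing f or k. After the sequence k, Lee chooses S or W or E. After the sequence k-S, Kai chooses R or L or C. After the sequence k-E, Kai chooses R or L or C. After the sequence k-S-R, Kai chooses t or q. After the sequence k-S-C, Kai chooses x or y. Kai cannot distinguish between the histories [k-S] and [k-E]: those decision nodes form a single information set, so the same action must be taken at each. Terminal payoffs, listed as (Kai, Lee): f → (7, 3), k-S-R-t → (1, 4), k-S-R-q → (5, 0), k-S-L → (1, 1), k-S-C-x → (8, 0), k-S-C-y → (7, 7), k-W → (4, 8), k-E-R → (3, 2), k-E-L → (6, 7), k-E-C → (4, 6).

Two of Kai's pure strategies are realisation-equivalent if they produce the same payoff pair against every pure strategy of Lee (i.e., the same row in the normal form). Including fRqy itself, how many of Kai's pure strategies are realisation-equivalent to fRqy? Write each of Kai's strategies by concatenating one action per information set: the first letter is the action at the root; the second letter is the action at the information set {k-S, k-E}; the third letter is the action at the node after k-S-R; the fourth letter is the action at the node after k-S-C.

12

Row for fRqy (columns S, W, E): (7,3) (7,3) (7,3).
Under fRqy, Kai's choice at the information set {k-S, k-E} and at the node after k-S-R and at the node after k-S-C can never be reached regardless of what Lee does, so varying those choices leaves every outcome unchanged.
Holding the reachable choices fixed and varying the unreachable ones freely already gives 3 × 2 × 2 = 12 equivalent strategies.
No other strategy reproduces this row, so those 12 are the full class: fRtx, fRty, fRqx, fRqy, fLtx, fLty, fLqx, fLqy, fCtx, fCty, fCqx, fCqy.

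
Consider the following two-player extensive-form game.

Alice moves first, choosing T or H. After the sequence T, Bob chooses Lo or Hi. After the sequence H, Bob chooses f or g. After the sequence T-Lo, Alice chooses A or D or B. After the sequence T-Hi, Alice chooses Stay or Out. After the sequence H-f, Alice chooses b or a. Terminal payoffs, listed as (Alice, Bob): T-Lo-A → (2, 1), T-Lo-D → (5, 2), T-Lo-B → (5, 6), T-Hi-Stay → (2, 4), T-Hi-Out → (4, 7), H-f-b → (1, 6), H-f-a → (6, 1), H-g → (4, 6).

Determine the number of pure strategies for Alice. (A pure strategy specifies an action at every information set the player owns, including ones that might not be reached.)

24

Alice owns the root with actions {T, H} — two choices.
Alice owns the node after T-Lo with actions {A, D, B} — three choices.
Alice owns the node after T-Hi with actions {Stay, Out} — two choices.
Alice owns the node after H-f with actions {b, a} — two choices.
A pure strategy fixes one action at each information set independently, so the count is the product 2 × 3 × 2 × 2 = 24.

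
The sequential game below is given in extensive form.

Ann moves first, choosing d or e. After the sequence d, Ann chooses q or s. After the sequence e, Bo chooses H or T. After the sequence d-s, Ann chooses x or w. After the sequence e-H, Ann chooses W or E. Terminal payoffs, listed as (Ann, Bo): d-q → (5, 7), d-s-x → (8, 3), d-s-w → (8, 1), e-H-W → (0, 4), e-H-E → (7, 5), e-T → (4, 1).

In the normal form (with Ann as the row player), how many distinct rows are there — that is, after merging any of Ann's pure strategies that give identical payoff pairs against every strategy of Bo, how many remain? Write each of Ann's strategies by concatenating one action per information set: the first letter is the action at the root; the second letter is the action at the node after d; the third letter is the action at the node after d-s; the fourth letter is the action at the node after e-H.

5

Ann has 16 pure strategies: dqxW, dqxE, dqwW, dqwE, dsxW, dsxE, dswW, dswE, eqxW, eqxE, eqwW, eqwE, esxW, esxE, eswW, eswE. Columns: H, T.
{dqxW, dqxE, dqwW, dqwE} → row (5,7) (5,7)
{dsxW, dsxE} → row (8,3) (8,3)
{dswW, dswE} → row (8,1) (8,1)
{eqxW, eqwW, esxW, eswW} → row (0,4) (4,1)
{eqxE, eqwE, esxE, eswE} → row (7,5) (4,1)
That's 5 distinct rows out of 16 strategies.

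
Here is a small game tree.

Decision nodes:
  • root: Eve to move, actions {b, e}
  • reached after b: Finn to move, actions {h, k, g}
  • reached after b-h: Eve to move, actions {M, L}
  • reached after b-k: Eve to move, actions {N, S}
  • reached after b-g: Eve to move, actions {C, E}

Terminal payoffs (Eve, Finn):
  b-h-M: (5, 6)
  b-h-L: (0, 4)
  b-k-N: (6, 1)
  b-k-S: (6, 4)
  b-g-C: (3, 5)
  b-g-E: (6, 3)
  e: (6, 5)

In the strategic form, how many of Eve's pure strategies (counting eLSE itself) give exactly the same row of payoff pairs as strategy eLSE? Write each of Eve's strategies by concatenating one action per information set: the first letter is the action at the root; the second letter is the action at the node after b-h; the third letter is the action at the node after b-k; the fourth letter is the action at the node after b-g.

Row for eLSE (columns h, k, g): (6,5) (6,5) (6,5).
Under eLSE, Eve's choice at the node after b-h and at the node after b-k and at the node after b-g can never be reached regardless of what Finn does, so varying those choices leaves every outcome unchanged.
Holding the reachable choices fixed and varying the unreachable ones freely already gives 2 × 2 × 2 = 8 equivalent strategies.
No other strategy reproduces this row, so those 8 are the full class: eMNC, eMNE, eMSC, eMSE, eLNC, eLNE, eLSC, eLSE.

8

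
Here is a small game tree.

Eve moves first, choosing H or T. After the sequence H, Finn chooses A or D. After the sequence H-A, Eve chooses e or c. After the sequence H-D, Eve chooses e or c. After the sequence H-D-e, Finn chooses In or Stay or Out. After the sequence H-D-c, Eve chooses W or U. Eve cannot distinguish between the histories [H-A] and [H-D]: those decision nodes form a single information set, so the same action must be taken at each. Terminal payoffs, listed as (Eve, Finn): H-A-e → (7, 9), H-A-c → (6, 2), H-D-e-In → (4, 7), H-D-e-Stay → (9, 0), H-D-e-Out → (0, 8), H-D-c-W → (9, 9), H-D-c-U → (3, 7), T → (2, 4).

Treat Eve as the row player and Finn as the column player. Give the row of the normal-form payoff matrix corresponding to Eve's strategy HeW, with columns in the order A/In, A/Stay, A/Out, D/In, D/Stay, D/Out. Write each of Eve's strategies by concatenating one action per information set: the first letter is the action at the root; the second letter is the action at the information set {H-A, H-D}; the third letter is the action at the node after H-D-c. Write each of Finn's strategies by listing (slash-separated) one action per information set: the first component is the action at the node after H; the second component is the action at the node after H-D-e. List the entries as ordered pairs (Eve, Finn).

vs A/In: Eve plays H → Finn plays A at [H] → Eve plays e at [H-A] → (7, 9)
vs A/Stay: Eve plays H → Finn plays A at [H] → Eve plays e at [H-A] → (7, 9)
vs A/Out: Eve plays H → Finn plays A at [H] → Eve plays e at [H-A] → (7, 9)
vs D/In: Eve plays H → Finn plays D at [H] → Eve plays e at [H-D] → Finn plays In at [H-D-e] → (4, 7)
vs D/Stay: Eve plays H → Finn plays D at [H] → Eve plays e at [H-D] → Finn plays Stay at [H-D-e] → (9, 0)
vs D/Out: Eve plays H → Finn plays D at [H] → Eve plays e at [H-D] → Finn plays Out at [H-D-e] → (0, 8)

(7,9) (7,9) (7,9) (4,7) (9,0) (0,8)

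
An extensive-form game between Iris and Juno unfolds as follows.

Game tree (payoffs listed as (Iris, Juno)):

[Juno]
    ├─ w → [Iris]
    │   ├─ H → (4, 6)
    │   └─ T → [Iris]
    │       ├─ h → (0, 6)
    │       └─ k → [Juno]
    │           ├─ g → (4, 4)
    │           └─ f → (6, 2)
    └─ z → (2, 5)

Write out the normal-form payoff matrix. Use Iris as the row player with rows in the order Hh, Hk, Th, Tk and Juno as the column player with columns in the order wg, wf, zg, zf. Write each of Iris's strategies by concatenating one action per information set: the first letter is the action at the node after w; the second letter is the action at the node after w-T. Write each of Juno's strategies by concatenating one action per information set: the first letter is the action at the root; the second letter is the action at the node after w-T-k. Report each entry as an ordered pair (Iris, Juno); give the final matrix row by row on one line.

Hh: (4,6) (4,6) (2,5) (2,5) | Hk: (4,6) (4,6) (2,5) (2,5) | Th: (0,6) (0,6) (2,5) (2,5) | Tk: (4,4) (6,2) (2,5) (2,5)

           wg       wf       zg       zf
  Hh    (4,6)    (4,6)    (2,5)    (2,5)
  Hk    (4,6)    (4,6)    (2,5)    (2,5)
  Th    (0,6)    (0,6)    (2,5)    (2,5)
  Tk    (4,4)    (6,2)    (2,5)    (2,5)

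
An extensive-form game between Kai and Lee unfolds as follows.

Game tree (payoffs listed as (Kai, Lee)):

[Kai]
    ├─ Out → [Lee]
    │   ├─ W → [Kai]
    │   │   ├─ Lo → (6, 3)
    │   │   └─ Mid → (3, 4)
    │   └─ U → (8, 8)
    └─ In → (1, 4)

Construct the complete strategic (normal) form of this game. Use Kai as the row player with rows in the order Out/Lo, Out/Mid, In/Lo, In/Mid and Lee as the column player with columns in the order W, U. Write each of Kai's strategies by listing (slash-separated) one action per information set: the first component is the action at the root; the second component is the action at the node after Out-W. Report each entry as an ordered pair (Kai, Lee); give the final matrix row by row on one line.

Out/Lo: (6,3) (8,8) | Out/Mid: (3,4) (8,8) | In/Lo: (1,4) (1,4) | In/Mid: (1,4) (1,4)

Row Out/Lo: W→(6,3), U→(8,8)
Row Out/Mid: W→(3,4), U→(8,8)
Row In/Lo: W→(1,4), U→(1,4)
Row In/Mid: W→(1,4), U→(1,4)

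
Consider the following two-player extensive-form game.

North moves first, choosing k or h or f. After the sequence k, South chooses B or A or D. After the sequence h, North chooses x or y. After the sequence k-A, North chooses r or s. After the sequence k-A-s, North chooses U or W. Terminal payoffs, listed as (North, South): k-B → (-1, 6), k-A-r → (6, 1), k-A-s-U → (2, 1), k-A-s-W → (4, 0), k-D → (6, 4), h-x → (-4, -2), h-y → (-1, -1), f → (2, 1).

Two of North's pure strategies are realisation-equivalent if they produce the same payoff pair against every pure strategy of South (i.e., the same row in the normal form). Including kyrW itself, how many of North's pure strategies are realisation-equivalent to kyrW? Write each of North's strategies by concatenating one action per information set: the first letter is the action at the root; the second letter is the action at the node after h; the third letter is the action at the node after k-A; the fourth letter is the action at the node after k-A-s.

4

Row for kyrW (columns B, A, D): (-1,6) (6,1) (6,4).
Under kyrW, North's choice at the node after h and at the node after k-A-s can never be reached regardless of what South does, so varying those choices leaves every outcome unchanged.
Holding the reachable choices fixed and varying the unreachable ones freely already gives 2 × 2 = 4 equivalent strategies.
No other strategy reproduces this row, so those 4 are the full class: kxrU, kxrW, kyrU, kyrW.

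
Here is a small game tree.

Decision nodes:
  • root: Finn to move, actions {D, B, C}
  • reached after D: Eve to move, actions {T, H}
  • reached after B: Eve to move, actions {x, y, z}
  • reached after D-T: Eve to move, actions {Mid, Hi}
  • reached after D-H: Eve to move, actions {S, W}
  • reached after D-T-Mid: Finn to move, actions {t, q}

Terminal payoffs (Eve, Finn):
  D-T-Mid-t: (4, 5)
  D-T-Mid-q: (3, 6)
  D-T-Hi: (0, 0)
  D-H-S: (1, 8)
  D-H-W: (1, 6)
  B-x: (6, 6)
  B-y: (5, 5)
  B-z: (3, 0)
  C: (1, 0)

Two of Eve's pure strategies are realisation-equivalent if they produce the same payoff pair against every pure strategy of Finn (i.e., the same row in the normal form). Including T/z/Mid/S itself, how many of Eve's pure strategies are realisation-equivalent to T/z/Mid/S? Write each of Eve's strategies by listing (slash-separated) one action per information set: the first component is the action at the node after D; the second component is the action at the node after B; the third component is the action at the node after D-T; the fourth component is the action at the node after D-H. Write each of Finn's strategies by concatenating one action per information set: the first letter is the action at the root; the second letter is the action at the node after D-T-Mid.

2

Row for T/z/Mid/S (columns Dt, Dq, Bt, Bq, Ct, Cq): (4,5) (3,6) (3,0) (3,0) (1,0) (1,0).
Under T/z/Mid/S, Eve's choice at the node after D-H can never be reached regardless of what Finn does, so varying those choices leaves every outcome unchanged.
Holding the reachable choices fixed and varying the unreachable one freely already gives 2 equivalent strategies.
No other strategy reproduces this row, so those 2 are the full class: T/z/Mid/S, T/z/Mid/W.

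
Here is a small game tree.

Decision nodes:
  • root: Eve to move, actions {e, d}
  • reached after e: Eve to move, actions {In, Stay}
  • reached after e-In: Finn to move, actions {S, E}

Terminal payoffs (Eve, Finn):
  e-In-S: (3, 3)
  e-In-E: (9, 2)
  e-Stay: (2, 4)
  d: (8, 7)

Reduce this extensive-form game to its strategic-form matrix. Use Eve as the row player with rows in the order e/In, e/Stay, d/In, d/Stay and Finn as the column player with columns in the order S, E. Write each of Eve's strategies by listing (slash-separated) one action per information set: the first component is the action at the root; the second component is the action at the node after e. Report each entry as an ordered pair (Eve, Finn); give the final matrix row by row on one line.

e/In: (3,3) (9,2) | e/Stay: (2,4) (2,4) | d/In: (8,7) (8,7) | d/Stay: (8,7) (8,7)

              S        E
  e/In    (3,3)    (9,2)
e/Stay    (2,4)    (2,4)
  d/In    (8,7)    (8,7)
d/Stay    (8,7)    (8,7)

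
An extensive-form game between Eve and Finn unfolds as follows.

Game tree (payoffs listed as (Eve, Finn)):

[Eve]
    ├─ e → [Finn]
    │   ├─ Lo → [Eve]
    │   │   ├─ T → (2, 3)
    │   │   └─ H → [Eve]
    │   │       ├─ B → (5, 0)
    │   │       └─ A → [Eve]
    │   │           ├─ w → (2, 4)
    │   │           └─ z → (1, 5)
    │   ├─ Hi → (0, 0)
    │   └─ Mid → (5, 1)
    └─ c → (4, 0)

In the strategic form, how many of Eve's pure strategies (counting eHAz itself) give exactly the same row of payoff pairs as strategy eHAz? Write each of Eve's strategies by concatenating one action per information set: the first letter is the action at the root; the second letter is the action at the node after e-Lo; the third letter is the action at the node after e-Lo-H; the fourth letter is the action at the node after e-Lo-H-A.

Row for eHAz (columns Lo, Hi, Mid): (1,5) (0,0) (5,1).
Every one of Eve's information sets is on the play path for some reply by Finn when Eve follows eHAz.
Changing the action at any of them therefore changes at least one column, so only eHAz itself gives this row.

1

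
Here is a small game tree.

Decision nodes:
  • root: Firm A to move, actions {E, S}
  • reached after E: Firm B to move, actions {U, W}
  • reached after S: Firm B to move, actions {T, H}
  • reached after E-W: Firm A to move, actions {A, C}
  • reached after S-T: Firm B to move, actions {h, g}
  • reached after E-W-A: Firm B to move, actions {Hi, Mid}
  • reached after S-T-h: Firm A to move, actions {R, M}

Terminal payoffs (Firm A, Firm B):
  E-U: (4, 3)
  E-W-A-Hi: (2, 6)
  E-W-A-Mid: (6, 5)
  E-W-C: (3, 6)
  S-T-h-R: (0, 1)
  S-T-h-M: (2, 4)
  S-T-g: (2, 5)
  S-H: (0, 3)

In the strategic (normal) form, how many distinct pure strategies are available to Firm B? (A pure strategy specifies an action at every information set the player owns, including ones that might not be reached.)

Firm B owns the node after E with actions {U, W} — two choices.
Firm B owns the node after S with actions {T, H} — two choices.
Firm B owns the node after S-T with actions {h, g} — two choices.
Firm B owns the node after E-W-A with actions {Hi, Mid} — two choices.
A pure strategy fixes one action at each information set independently, so the count is the product 2 × 2 × 2 × 2 = 16.

16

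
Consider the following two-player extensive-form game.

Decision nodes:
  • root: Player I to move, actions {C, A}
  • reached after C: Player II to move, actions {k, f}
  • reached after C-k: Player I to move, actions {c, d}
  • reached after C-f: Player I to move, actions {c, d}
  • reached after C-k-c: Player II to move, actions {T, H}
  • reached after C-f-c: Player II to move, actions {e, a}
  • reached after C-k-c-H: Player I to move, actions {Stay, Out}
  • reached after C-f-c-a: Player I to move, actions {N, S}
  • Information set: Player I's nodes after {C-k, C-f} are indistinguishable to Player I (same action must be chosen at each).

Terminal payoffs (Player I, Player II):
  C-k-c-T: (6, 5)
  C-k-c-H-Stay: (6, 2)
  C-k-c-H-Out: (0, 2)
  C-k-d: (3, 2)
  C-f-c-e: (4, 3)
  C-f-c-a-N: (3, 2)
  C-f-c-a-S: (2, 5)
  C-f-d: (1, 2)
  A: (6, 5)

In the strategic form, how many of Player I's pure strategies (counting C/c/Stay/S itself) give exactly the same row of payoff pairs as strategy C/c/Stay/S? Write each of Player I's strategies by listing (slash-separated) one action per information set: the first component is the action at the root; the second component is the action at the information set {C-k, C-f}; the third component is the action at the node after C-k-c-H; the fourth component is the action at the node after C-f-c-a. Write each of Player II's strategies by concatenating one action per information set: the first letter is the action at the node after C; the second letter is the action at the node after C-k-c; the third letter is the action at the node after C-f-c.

1

Row for C/c/Stay/S (columns kTe, kTa, kHe, kHa, fTe, fTa, fHe, fHa): (6,5) (6,5) (6,2) (6,2) (4,3) (2,5) (4,3) (2,5).
Every one of Player I's information sets is on the play path for some reply by Player II when Player I follows C/c/Stay/S.
Changing the action at any of them therefore changes at least one column, so only C/c/Stay/S itself gives this row.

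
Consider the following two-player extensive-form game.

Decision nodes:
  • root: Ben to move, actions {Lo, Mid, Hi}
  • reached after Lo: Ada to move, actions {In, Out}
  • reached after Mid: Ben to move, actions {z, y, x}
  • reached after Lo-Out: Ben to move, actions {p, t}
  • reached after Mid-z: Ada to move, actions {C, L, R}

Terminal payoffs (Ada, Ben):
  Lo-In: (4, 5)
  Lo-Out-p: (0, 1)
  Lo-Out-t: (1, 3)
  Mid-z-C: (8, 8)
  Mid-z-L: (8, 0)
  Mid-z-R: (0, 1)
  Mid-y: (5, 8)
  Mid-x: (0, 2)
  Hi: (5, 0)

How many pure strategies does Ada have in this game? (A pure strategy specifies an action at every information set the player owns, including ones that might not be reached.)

Ada owns the node after Lo with actions {In, Out} — two choices.
Ada owns the node after Mid-z with actions {C, L, R} — three choices.
A pure strategy fixes one action at each information set independently, so the count is the product 2 × 3 = 6.

6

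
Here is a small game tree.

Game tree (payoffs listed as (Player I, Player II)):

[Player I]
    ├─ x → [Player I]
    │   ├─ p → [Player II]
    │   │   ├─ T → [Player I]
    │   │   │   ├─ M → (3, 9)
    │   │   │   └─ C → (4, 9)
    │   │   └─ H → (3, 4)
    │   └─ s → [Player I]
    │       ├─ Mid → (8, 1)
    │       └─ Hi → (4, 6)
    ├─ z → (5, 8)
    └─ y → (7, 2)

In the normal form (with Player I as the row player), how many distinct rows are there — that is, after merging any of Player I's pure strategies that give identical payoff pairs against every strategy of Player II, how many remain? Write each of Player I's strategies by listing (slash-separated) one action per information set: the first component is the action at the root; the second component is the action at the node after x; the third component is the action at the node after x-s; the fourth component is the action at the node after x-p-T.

6

Player I has 24 pure strategies: x/p/Mid/M, x/p/Mid/C, x/p/Hi/M, x/p/Hi/C, x/s/Mid/M, x/s/Mid/C, x/s/Hi/M, x/s/Hi/C, z/p/Mid/M, z/p/Mid/C, z/p/Hi/M, z/p/Hi/C, z/s/Mid/M, z/s/Mid/C, z/s/Hi/M, z/s/Hi/C, y/p/Mid/M, y/p/Mid/C, y/p/Hi/M, y/p/Hi/C, y/s/Mid/M, y/s/Mid/C, y/s/Hi/M, y/s/Hi/C. Columns: T, H.
{x/p/Mid/M, x/p/Hi/M} → row (3,9) (3,4)
{x/p/Mid/C, x/p/Hi/C} → row (4,9) (3,4)
{x/s/Mid/M, x/s/Mid/C} → row (8,1) (8,1)
{x/s/Hi/M, x/s/Hi/C} → row (4,6) (4,6)
{z/p/Mid/M, z/p/Mid/C, z/p/Hi/M, z/p/Hi/C, z/s/Mid/M, z/s/Mid/C, z/s/Hi/M, z/s/Hi/C} → row (5,8) (5,8)
{y/p/Mid/M, y/p/Mid/C, y/p/Hi/M, y/p/Hi/C, y/s/Mid/M, y/s/Mid/C, y/s/Hi/M, y/s/Hi/C} → row (7,2) (7,2)
That's 6 distinct rows out of 24 strategies.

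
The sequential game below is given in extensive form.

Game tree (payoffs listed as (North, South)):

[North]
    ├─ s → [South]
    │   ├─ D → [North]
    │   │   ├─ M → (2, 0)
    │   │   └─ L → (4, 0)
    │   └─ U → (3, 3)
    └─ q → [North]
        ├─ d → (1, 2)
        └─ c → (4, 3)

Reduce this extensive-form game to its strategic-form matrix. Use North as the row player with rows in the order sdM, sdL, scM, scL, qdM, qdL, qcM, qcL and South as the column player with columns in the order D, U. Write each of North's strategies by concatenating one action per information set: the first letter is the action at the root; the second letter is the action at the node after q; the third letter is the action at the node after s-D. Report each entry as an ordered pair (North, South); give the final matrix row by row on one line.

            D        U
 sdM    (2,0)    (3,3)
 sdL    (4,0)    (3,3)
 scM    (2,0)    (3,3)
 scL    (4,0)    (3,3)
 qdM    (1,2)    (1,2)
 qdL    (1,2)    (1,2)
 qcM    (4,3)    (4,3)
 qcL    (4,3)    (4,3)

sdM: (2,0) (3,3) | sdL: (4,0) (3,3) | scM: (2,0) (3,3) | scL: (4,0) (3,3) | qdM: (1,2) (1,2) | qdL: (1,2) (1,2) | qcM: (4,3) (4,3) | qcL: (4,3) (4,3)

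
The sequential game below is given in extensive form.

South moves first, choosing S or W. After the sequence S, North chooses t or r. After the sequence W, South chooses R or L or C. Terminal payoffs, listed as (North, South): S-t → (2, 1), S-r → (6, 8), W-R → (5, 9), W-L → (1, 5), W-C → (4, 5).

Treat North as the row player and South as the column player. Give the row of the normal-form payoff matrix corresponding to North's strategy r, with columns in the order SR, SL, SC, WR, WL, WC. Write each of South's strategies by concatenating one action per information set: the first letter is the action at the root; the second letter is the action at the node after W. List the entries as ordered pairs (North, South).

(6,8) (6,8) (6,8) (5,9) (1,5) (4,5)

vs SR: South plays S → North plays r at [S] → (6, 8)
vs SL: South plays S → North plays r at [S] → (6, 8)
vs SC: South plays S → North plays r at [S] → (6, 8)
vs WR: South plays W → South plays R at [W] → (5, 9)
vs WL: South plays W → South plays L at [W] → (1, 5)
vs WC: South plays W → South plays C at [W] → (4, 5)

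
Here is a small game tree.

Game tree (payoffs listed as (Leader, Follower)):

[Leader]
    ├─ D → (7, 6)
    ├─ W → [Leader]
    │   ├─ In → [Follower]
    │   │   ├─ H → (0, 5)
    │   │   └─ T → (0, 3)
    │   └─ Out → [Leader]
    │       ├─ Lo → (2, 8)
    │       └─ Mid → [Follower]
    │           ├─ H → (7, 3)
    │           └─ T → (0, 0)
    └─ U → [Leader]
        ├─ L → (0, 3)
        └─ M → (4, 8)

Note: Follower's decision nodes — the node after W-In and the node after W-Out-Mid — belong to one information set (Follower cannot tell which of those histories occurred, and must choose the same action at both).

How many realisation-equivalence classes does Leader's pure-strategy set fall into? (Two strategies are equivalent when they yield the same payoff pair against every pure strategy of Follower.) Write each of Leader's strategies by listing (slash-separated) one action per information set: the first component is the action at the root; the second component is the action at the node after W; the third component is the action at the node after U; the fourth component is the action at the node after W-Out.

6

Leader has 24 pure strategies: D/In/L/Lo, D/In/L/Mid, D/In/M/Lo, D/In/M/Mid, D/Out/L/Lo, D/Out/L/Mid, D/Out/M/Lo, D/Out/M/Mid, W/In/L/Lo, W/In/L/Mid, W/In/M/Lo, W/In/M/Mid, W/Out/L/Lo, W/Out/L/Mid, W/Out/M/Lo, W/Out/M/Mid, U/In/L/Lo, U/In/L/Mid, U/In/M/Lo, U/In/M/Mid, U/Out/L/Lo, U/Out/L/Mid, U/Out/M/Lo, U/Out/M/Mid. Columns: H, T.
{D/In/L/Lo, D/In/L/Mid, D/In/M/Lo, D/In/M/Mid, D/Out/L/Lo, D/Out/L/Mid, D/Out/M/Lo, D/Out/M/Mid} → row (7,6) (7,6)
{W/In/L/Lo, W/In/L/Mid, W/In/M/Lo, W/In/M/Mid} → row (0,5) (0,3)
{W/Out/L/Lo, W/Out/M/Lo} → row (2,8) (2,8)
{W/Out/L/Mid, W/Out/M/Mid} → row (7,3) (0,0)
{U/In/L/Lo, U/In/L/Mid, U/Out/L/Lo, U/Out/L/Mid} → row (0,3) (0,3)
{U/In/M/Lo, U/In/M/Mid, U/Out/M/Lo, U/Out/M/Mid} → row (4,8) (4,8)
That's 6 distinct rows out of 24 strategies.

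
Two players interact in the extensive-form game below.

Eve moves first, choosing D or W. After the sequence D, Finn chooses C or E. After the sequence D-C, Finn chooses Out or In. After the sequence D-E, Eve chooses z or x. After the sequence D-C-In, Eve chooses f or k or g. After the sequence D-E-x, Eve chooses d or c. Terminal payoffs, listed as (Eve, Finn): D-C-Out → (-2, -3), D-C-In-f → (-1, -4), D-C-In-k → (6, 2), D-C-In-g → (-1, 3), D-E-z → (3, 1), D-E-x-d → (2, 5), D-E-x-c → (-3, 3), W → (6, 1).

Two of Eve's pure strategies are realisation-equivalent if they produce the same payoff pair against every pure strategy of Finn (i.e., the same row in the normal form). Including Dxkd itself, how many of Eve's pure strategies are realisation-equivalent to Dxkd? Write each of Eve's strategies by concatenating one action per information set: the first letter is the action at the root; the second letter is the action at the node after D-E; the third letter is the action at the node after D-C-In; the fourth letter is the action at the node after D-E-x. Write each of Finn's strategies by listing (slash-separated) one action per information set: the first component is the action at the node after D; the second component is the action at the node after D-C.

1

Row for Dxkd (columns C/Out, C/In, E/Out, E/In): (-2,-3) (6,2) (2,5) (2,5).
Every one of Eve's information sets is on the play path for some reply by Finn when Eve follows Dxkd.
Changing the action at any of them therefore changes at least one column, so only Dxkd itself gives this row.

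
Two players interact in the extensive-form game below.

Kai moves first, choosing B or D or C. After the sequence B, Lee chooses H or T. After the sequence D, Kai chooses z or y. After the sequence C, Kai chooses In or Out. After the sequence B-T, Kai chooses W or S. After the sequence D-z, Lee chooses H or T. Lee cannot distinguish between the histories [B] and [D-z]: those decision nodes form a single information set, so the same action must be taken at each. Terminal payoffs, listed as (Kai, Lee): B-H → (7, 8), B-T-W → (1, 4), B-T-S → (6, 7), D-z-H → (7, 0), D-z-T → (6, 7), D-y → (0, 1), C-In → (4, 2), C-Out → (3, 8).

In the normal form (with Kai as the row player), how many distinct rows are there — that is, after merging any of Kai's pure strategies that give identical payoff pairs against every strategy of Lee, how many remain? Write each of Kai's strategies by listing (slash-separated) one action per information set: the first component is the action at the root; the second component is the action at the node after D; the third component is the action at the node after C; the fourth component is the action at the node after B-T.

Kai has 24 pure strategies: B/z/In/W, B/z/In/S, B/z/Out/W, B/z/Out/S, B/y/In/W, B/y/In/S, B/y/Out/W, B/y/Out/S, D/z/In/W, D/z/In/S, D/z/Out/W, D/z/Out/S, D/y/In/W, D/y/In/S, D/y/Out/W, D/y/Out/S, C/z/In/W, C/z/In/S, C/z/Out/W, C/z/Out/S, C/y/In/W, C/y/In/S, C/y/Out/W, C/y/Out/S. Columns: H, T.
{B/z/In/W, B/z/Out/W, B/y/In/W, B/y/Out/W} → row (7,8) (1,4)
{B/z/In/S, B/z/Out/S, B/y/In/S, B/y/Out/S} → row (7,8) (6,7)
{D/z/In/W, D/z/In/S, D/z/Out/W, D/z/Out/S} → row (7,0) (6,7)
{D/y/In/W, D/y/In/S, D/y/Out/W, D/y/Out/S} → row (0,1) (0,1)
{C/z/In/W, C/z/In/S, C/y/In/W, C/y/In/S} → row (4,2) (4,2)
{C/z/Out/W, C/z/Out/S, C/y/Out/W, C/y/Out/S} → row (3,8) (3,8)
That's 6 distinct rows out of 24 strategies.

6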